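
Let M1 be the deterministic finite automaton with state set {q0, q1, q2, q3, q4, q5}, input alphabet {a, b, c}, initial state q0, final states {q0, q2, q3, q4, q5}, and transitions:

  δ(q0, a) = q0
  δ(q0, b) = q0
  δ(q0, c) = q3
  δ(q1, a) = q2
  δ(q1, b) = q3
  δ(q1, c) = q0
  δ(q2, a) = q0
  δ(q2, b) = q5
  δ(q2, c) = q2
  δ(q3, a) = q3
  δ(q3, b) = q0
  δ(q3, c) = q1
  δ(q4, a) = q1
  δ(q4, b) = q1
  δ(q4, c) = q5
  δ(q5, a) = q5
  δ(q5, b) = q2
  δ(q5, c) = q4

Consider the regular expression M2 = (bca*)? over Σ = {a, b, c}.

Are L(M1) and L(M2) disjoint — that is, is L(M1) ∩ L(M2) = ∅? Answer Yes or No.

The empty string ε is accepted by both M1 and M2.
Hence L(M1) ∩ L(M2) ≠ ∅.

No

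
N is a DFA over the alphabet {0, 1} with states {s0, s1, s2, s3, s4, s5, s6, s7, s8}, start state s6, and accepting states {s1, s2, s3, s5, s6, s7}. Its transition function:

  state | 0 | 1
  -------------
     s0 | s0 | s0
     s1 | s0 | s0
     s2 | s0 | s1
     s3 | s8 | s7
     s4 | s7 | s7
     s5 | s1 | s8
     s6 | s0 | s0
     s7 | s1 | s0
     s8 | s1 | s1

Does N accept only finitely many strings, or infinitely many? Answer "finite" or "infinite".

finite

The useful states (reachable from s6 and able to reach an accepting state) are {s6}.
Restricted to these states the transition graph has no cycle, so every accepting path has bounded length and L is finite.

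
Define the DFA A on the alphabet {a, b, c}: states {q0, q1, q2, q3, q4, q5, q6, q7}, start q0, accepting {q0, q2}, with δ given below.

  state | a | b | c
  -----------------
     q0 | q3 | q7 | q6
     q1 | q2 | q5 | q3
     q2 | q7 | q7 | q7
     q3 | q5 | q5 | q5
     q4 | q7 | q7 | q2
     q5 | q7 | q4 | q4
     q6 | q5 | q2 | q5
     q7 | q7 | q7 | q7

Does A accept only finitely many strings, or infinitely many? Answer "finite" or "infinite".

finite

The useful states (reachable from q0 and able to reach an accepting state) are {q0, q2, q3, q4, q5, q6}.
Restricted to these states the transition graph has no cycle, so every accepting path has bounded length and L is finite.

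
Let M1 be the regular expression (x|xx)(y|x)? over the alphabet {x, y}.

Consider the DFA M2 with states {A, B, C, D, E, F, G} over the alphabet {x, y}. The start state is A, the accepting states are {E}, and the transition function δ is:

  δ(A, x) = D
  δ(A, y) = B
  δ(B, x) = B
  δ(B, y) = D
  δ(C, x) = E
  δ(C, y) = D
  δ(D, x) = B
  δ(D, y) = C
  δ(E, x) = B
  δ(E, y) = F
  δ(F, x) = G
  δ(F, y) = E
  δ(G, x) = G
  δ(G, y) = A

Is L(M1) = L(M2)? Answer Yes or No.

The string x is accepted by M1 but rejected by M2.
So L(M1) ≠ L(M2).

No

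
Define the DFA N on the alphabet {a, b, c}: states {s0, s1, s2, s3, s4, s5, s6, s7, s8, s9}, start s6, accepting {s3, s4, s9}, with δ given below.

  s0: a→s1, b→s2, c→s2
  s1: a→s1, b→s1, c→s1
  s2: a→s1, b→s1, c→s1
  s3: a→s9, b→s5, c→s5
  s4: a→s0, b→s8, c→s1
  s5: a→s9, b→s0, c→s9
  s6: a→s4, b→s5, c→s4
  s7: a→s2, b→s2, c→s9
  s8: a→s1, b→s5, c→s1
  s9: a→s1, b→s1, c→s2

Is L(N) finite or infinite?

finite

The useful states (reachable from s6 and able to reach an accepting state) are {s4, s5, s6, s8, s9}.
Restricted to these states the transition graph has no cycle, so every accepting path has bounded length and L is finite.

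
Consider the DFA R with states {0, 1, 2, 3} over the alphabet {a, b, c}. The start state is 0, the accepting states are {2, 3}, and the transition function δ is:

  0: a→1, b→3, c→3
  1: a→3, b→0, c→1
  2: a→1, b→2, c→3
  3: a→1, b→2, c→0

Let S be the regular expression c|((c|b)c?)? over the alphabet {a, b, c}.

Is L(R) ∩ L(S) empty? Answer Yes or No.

The string b is accepted by both R and S.
Hence L(R) ∩ L(S) ≠ ∅.

No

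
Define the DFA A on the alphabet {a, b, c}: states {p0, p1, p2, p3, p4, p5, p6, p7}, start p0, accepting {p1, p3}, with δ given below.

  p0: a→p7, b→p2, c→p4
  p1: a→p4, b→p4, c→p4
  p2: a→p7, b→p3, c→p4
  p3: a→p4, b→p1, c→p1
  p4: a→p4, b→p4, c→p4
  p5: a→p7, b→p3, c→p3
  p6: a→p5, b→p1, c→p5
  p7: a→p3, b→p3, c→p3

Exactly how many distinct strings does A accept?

21

The useful subgraph on states {p0, p1, p2, p3, p7} is acyclic, so L(A) is finite; the longest accepting path visits 5 useful states, giving maximum string length 4.
Counting accepting paths from p0 by length: 4 of length 2, 11 of length 3, 6 of length 4. Total 21.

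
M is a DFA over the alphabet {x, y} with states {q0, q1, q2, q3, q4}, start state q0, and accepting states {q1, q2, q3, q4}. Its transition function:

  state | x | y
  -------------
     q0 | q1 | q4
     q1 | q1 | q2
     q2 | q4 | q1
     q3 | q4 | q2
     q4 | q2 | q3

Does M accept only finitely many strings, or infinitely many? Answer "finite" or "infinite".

infinite

State q1 is reachable from the start and can reach an accepting state, and it lies on the cycle q1 → q1.
Traversing that cycle any number of times yields accepted strings of unbounded length, so the language is infinite.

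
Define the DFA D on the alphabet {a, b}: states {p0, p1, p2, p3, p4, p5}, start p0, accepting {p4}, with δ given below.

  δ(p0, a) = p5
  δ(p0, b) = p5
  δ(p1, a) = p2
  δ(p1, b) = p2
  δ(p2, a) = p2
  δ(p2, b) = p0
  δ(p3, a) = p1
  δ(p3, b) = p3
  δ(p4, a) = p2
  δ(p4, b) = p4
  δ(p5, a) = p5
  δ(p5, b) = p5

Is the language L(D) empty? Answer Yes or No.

The states reachable from the start state are {p0, p5}.
None of the accepting states {p4} is reachable, so no string is accepted and L(D) = ∅.

Yes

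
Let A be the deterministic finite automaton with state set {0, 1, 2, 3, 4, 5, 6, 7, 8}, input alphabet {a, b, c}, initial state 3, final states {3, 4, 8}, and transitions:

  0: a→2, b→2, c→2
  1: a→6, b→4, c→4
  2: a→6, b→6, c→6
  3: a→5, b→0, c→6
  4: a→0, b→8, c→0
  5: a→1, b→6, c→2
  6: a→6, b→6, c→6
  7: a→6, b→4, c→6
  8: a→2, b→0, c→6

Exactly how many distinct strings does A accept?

The useful subgraph on states {1, 3, 4, 5, 8} is acyclic, so L(A) is finite; the longest accepting path visits 5 useful states, giving maximum string length 4.
Counting accepting paths from 3 by length: 1 of length 0, 2 of length 3, 2 of length 4. Total 5.

5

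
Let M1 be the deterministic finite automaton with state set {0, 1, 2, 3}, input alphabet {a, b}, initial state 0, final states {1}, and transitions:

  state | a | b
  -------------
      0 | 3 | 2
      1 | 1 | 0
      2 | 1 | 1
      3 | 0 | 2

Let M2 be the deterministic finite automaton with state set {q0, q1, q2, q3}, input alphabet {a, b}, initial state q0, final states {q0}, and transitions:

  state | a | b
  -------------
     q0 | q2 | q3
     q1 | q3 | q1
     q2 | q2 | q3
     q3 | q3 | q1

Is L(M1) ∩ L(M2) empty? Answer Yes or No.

Exploring the product automaton M1 × M2 from the start pair (0, q0), following both machines on each input symbol, reaches 10 state pairs: (0, q0), (3, q2), (2, q3), (0, q2), (1, q3), (1, q1), (0, q1), (3, q3), (2, q1), (0, q3).
M1 accepts in {1} and M2 accepts in {q0}; no reachable pair has both components accepting, so no string drives both machines to acceptance simultaneously and L(M1) ∩ L(M2) = ∅.
So no string is accepted by both, and the intersection is empty.

Yes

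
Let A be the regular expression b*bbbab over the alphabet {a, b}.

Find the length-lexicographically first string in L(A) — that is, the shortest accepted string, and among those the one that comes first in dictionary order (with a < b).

bbbab

By inspection of the expression, no string of length less than 5 matches, and bbbab is the lexicographically first match of length 5.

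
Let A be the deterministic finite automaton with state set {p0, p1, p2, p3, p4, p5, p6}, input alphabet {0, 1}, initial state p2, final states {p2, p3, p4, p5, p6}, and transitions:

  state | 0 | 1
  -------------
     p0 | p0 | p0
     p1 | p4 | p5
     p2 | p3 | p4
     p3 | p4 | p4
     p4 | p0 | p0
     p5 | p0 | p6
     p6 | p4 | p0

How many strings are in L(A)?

5

The useful subgraph on states {p2, p3, p4} is acyclic, so L(A) is finite; the longest accepting path visits 3 useful states, giving maximum string length 2.
Counting accepting paths from p2 by length: 1 of length 0, 2 of length 1, 2 of length 2. Total 5.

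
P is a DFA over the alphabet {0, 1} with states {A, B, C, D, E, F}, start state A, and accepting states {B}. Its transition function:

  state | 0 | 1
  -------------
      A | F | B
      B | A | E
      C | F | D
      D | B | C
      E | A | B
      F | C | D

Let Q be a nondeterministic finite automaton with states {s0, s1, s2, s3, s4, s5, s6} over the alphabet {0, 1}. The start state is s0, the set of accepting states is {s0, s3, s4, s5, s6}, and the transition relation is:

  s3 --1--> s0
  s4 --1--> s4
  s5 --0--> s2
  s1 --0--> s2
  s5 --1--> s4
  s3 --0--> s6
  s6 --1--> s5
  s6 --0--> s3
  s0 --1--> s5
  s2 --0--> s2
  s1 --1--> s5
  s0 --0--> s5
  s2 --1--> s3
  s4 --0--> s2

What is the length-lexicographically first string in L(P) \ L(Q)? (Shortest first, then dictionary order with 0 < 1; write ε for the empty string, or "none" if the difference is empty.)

The string 010 is accepted by P but not by Q.
No shorter string lies in the difference, and 010 is the lexicographically first length-3 string in L(P) \ L(Q).

010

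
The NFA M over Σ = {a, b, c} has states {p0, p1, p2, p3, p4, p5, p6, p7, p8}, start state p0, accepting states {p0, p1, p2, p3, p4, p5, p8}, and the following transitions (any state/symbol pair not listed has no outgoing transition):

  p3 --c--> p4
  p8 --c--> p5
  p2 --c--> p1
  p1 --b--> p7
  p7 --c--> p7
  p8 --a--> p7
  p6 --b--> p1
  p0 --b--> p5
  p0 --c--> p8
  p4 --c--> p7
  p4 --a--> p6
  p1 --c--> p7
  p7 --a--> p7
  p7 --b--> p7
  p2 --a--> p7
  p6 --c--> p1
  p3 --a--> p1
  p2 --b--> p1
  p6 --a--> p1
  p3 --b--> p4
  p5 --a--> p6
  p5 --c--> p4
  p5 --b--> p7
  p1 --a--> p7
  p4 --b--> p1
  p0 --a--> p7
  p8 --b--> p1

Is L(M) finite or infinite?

finite

The useful states (reachable from p0 and able to reach an accepting state) are {p0, p1, p4, p5, p6, p8}.
Restricted to these states the transition graph has no cycle, so every accepting path has bounded length and L is finite.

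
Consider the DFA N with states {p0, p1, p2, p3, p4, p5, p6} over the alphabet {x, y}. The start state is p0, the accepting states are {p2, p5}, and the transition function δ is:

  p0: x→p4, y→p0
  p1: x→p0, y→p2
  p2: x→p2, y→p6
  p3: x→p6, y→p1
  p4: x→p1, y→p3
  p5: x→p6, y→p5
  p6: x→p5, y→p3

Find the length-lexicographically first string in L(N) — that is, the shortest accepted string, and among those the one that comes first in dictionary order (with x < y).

xxy

A breadth-first search from p0 reaches an accepting state first via the path p0 → p4 → p1 → p2 on input xxy.
No string of length < 3 is accepted (BFS exhausts all shorter strings without reaching an accepting state), and xxy is the lexicographically least accepting string of length 3.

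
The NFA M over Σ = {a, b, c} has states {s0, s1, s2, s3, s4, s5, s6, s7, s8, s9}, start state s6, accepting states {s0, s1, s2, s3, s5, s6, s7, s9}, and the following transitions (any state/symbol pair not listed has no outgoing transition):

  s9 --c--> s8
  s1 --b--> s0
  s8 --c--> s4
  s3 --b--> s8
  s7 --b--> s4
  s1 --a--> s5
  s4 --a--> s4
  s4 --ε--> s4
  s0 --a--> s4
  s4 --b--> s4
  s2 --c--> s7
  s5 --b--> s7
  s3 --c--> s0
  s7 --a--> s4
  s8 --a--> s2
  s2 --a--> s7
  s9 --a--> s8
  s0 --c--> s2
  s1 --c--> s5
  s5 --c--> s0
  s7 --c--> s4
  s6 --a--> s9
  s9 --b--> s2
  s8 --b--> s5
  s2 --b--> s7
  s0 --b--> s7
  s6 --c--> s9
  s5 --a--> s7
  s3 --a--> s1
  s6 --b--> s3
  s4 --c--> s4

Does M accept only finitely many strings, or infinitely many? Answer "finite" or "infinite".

finite

The useful states (reachable from s6 and able to reach an accepting state) are {s0, s1, s2, s3, s5, s6, s7, s8, s9}.
Restricted to these states the transition graph has no cycle, so every accepting path has bounded length and L is finite.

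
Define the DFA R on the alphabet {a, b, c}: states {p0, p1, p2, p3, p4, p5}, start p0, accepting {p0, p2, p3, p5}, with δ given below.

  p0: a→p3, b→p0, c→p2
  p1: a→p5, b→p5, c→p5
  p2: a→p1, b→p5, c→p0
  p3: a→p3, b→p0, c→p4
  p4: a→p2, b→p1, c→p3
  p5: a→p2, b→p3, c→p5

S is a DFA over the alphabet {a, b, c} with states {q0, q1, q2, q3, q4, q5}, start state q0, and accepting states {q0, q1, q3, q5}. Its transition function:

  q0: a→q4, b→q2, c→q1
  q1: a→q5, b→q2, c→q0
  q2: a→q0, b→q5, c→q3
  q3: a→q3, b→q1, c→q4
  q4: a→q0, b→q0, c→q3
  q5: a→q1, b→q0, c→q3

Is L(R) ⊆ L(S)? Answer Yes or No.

No

The string a is in L(R) but not in L(S).
So L(R) ⊄ L(S).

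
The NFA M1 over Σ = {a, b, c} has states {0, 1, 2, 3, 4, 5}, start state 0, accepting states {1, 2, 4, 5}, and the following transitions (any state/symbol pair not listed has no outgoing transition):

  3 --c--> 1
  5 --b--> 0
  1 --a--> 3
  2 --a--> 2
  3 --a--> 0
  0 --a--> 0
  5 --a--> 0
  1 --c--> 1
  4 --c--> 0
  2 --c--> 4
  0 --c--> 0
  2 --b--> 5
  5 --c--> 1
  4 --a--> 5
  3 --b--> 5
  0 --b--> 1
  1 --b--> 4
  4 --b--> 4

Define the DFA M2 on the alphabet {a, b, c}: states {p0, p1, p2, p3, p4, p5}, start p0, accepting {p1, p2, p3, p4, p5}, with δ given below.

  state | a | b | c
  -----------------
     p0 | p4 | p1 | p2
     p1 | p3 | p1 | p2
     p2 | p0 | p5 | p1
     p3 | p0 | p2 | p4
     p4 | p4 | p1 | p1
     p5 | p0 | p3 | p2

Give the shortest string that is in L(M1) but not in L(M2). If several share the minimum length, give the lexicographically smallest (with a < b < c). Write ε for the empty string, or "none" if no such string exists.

The string bcba is accepted by M1 but not by M2.
No shorter string lies in the difference, and bcba is the lexicographically first length-4 string in L(M1) \ L(M2).

bcba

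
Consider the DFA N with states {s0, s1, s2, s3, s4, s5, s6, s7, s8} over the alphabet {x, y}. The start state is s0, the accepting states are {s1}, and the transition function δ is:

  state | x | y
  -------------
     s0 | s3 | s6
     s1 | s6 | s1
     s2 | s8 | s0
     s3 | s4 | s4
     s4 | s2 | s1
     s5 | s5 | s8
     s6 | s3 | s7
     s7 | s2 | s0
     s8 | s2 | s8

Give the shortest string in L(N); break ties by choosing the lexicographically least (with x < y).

xxy

A breadth-first search from s0 reaches an accepting state first via the path s0 → s3 → s4 → s1 on input xxy.
No string of length < 3 is accepted (BFS exhausts all shorter strings without reaching an accepting state), and xxy is the lexicographically least accepting string of length 3.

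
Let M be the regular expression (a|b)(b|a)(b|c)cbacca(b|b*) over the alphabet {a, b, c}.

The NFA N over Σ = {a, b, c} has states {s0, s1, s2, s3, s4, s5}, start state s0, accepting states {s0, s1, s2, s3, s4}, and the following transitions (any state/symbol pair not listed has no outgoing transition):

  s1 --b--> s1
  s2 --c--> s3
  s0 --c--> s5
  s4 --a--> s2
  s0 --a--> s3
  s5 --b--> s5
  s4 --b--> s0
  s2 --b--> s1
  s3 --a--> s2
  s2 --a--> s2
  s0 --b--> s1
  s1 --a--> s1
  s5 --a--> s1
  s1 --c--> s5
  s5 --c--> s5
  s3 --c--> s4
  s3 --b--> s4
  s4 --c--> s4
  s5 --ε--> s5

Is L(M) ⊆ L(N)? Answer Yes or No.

Converting the expression M to a DFA (subset construction, then merging equivalent states) gives the minimal DFA with states {m0, m1, m2, m3, m4, m5, m6, m7, m8, m9, m10}, start state m0, accepting states {m10} and transitions m0: a→m1, b→m1, c→m2; m1: a→m3, b→m3, c→m2; m2: a→m2, b→m2, c→m2; m3: a→m2, b→m4, c→m4; m4: a→m2, b→m2, c→m5; m5: a→m2, b→m6, c→m2; m6: a→m7, b→m2, c→m2; m7: a→m2, b→m2, c→m8; m8: a→m2, b→m2, c→m9; m9: a→m10, b→m2, c→m2; m10: a→m2, b→m10, c→m2.
Exploring the product automaton M × N from the start pair (m0, s0), following both machines on each input symbol, reaches 29 state pairs: (m0, s0), (m1, s3), (m1, s1), (m2, s5), (m3, s2), (m3, s4), (m2, s4), (m3, s1), (m2, s1), (m2, s2), (m4, s1), (m4, s3), (m4, s0), (m4, s4), (m2, s0), (m4, s5), (m2, s3), (m5, s5), (m5, s4), (m6, s5), (m6, s0), (m7, s1), (m7, s3), (m8, s5), (m8, s4), (m9, s5), (m9, s4), (m10, s1), (m10, s2).
M accepts in {m10} and N accepts in {s0, s1, s2, s3, s4}. The reachable pairs whose M-component is accepting are (m10, s1), (m10, s2); in each of them the N-component is accepting too, so the product for L(M) \ L(N) (M-component accepting, N-component rejecting) has no reachable accepting pair and the difference is empty.
Hence every string in L(M) is also in L(N).

Yes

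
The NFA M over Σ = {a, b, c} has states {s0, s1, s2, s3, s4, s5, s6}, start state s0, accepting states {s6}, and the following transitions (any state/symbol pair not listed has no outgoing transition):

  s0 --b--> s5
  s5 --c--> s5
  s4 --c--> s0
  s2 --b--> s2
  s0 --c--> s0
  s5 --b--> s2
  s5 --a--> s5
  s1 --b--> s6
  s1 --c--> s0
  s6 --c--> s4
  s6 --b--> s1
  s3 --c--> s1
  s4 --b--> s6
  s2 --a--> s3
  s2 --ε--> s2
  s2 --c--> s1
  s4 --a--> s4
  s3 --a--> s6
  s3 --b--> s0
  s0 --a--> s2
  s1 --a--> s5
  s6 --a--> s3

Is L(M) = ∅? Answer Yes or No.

The string aaa is accepted: the run s0 → s2 → s3 → s6 ends in the accepting state s6.
Since at least one string is accepted, L(M) is not empty.

No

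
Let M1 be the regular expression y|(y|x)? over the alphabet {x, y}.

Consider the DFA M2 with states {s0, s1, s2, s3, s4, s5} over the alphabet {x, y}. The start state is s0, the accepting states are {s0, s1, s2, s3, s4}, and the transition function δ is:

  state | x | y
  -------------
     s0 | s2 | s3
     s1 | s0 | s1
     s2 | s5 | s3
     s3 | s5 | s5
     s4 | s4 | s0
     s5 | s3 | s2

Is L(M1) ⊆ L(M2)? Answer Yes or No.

Yes

Converting the expression M1 to a DFA (subset construction, then merging equivalent states) gives the minimal DFA with states {r0, r1, r2}, start state r0, accepting states {r0, r1} and transitions r0: x→r1, y→r1; r1: x→r2, y→r2; r2: x→r2, y→r2.
Exploring the product automaton M1 × M2 from the start pair (r0, s0), following both machines on each input symbol, reaches 6 state pairs: (r0, s0), (r1, s2), (r1, s3), (r2, s5), (r2, s3), (r2, s2).
M1 accepts in {r0, r1} and M2 accepts in {s0, s1, s2, s3, s4}. The reachable pairs whose M1-component is accepting are (r0, s0), (r1, s2), (r1, s3); in each of them the M2-component is accepting too, so the product for L(M1) \ L(M2) (M1-component accepting, M2-component rejecting) has no reachable accepting pair and the difference is empty.
Hence every string in L(M1) is also in L(M2).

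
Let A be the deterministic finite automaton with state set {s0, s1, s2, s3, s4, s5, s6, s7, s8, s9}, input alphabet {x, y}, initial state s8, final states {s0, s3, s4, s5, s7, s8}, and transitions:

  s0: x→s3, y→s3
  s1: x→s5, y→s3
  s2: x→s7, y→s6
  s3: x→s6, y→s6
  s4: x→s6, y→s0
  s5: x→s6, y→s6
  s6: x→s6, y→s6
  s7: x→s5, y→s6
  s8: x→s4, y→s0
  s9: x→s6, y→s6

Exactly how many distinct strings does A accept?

8

The useful subgraph on states {s0, s3, s4, s8} is acyclic, so L(A) is finite; the longest accepting path visits 4 useful states, giving maximum string length 3.
Counting accepting paths from s8 by length: 1 of length 0, 2 of length 1, 3 of length 2, 2 of length 3. Total 8.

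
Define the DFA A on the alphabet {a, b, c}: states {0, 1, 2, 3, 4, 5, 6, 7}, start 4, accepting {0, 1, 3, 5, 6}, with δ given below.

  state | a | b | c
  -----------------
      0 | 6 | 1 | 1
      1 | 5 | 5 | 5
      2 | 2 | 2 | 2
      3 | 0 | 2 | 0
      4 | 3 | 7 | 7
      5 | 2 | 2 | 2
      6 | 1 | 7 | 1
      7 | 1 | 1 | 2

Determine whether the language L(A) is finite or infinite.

The useful states (reachable from 4 and able to reach an accepting state) are {0, 1, 3, 4, 5, 6, 7}.
Restricted to these states the transition graph has no cycle, so every accepting path has bounded length and L is finite.

finite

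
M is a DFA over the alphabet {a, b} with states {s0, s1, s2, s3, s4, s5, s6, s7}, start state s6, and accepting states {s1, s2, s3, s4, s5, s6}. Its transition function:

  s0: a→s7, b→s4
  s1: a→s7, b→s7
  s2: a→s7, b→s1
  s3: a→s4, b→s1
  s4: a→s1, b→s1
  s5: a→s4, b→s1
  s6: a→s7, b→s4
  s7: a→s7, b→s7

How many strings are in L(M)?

The useful subgraph on states {s1, s4, s6} is acyclic, so L(M) is finite; the longest accepting path visits 3 useful states, giving maximum string length 2.
Counting accepting paths from s6 by length: 1 of length 0, 1 of length 1, 2 of length 2. Total 4.

4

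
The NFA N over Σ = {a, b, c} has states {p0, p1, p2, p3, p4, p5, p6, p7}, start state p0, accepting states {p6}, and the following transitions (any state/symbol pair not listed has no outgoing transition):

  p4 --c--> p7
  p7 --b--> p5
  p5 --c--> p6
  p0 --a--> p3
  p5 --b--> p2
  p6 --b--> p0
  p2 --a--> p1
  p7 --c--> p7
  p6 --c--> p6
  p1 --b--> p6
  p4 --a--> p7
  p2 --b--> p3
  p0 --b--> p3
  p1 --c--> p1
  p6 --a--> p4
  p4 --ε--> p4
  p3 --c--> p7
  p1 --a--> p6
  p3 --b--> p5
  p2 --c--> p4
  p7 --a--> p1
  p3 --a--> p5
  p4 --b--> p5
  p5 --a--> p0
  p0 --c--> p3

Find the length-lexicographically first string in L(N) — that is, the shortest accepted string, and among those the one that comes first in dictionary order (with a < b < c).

aac

A breadth-first search from p0 reaches an accepting state first via the path p0 → p3 → p5 → p6 on input aac.
No string of length < 3 is accepted (BFS exhausts all shorter strings without reaching an accepting state), and aac is the lexicographically least accepting string of length 3.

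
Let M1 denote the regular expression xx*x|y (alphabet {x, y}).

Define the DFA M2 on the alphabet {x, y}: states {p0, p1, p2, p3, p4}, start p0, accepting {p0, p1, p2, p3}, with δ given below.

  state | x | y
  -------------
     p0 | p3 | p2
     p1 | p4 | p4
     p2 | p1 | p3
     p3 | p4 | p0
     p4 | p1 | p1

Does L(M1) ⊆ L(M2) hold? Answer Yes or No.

No

The string xx is in L(M1) but not in L(M2).
So L(M1) ⊄ L(M2).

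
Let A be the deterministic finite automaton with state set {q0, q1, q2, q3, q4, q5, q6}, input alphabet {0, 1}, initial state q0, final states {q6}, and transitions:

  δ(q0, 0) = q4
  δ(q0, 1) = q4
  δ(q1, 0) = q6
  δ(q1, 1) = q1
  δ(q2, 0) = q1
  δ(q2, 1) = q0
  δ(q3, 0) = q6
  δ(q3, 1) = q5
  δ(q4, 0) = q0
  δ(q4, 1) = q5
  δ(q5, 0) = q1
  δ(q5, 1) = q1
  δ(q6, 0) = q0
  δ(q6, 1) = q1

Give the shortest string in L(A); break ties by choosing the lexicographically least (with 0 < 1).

A breadth-first search from q0 reaches an accepting state first via the path q0 → q4 → q5 → q1 → q6 on input 0100.
No string of length < 4 is accepted (BFS exhausts all shorter strings without reaching an accepting state), and 0100 is the lexicographically least accepting string of length 4.

0100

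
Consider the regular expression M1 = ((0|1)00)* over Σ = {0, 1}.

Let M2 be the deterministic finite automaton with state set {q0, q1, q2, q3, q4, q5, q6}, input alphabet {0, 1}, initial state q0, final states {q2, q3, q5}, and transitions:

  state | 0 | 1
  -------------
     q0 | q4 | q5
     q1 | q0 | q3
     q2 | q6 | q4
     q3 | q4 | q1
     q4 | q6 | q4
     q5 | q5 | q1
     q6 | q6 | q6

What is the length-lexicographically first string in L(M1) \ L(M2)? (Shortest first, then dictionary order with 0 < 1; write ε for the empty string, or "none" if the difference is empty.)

ε

The empty string ε is accepted by M1 but not by M2.
Since ε is the unique shortest string, it is the required witness.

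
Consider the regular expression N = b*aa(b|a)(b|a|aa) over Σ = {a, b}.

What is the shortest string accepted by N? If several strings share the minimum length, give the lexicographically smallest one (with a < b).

By inspection of the expression, no string of length less than 4 matches, and aaaa is the lexicographically first match of length 4.

aaaa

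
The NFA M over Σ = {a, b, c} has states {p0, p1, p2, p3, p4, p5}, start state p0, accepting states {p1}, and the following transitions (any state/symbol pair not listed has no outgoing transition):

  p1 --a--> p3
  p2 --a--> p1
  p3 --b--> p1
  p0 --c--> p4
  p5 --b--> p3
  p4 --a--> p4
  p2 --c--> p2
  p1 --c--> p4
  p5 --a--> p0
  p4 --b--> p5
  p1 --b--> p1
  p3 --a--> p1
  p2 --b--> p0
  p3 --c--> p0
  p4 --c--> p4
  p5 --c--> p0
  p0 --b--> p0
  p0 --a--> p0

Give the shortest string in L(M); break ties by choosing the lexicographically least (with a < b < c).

A breadth-first search from p0 reaches an accepting state first via the path p0 → p4 → p5 → p3 → p1 on input cbba.
No string of length < 4 is accepted (BFS exhausts all shorter strings without reaching an accepting state), and cbba is the lexicographically least accepting string of length 4.

cbba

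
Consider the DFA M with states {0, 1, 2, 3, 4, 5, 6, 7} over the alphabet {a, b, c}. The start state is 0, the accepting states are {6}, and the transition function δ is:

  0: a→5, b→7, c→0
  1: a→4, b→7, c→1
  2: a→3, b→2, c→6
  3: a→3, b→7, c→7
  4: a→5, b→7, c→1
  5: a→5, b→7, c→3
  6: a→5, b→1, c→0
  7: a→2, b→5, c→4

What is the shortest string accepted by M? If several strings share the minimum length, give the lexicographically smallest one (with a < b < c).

bac

A breadth-first search from 0 reaches an accepting state first via the path 0 → 7 → 2 → 6 on input bac.
No string of length < 3 is accepted (BFS exhausts all shorter strings without reaching an accepting state), and bac is the lexicographically least accepting string of length 3.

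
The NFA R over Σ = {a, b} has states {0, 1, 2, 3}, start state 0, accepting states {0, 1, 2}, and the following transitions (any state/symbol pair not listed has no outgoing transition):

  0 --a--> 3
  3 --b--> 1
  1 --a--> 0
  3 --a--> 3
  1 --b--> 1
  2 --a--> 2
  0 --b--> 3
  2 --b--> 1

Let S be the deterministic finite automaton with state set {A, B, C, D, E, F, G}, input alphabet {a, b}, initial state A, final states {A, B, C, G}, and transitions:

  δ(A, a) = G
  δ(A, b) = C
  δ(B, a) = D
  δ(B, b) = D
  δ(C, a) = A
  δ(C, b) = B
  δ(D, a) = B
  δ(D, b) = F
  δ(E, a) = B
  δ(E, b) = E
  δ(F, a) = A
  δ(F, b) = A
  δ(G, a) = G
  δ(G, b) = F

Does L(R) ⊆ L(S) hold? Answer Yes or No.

The string ab is in L(R) but not in L(S).
So L(R) ⊄ L(S).

No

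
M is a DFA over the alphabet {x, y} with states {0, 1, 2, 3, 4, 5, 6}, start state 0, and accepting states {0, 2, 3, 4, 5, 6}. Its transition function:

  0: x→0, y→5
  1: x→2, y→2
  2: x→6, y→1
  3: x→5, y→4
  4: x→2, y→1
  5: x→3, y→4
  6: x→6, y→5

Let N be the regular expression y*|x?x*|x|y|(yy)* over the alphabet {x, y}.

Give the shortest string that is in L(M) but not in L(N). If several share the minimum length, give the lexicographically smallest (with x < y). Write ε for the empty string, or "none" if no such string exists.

xy

The string xy is accepted by M but not by N.
No shorter string lies in the difference, and xy is the lexicographically first length-2 string in L(M) \ L(N).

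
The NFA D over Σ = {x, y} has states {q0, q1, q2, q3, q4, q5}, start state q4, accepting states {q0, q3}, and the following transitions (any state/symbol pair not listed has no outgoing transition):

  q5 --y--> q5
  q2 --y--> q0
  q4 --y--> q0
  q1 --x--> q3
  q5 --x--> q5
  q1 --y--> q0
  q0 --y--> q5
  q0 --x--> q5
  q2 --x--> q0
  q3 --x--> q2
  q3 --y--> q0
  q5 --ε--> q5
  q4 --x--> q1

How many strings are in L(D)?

The useful subgraph on states {q0, q1, q2, q3, q4} is acyclic, so L(D) is finite; the longest accepting path visits 5 useful states, giving maximum string length 4.
Counting accepting paths from q4 by length: 1 of length 1, 2 of length 2, 1 of length 3, 2 of length 4. Total 6.

6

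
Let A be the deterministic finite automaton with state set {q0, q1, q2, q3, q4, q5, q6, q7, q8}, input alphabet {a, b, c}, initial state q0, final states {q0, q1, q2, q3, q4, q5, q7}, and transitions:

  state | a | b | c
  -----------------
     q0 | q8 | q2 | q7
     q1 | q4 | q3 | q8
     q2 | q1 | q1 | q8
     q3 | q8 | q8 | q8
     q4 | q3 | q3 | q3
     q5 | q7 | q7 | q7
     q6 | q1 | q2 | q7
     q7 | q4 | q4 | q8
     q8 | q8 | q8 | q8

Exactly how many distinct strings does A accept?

The useful subgraph on states {q0, q1, q2, q3, q4, q7} is acyclic, so L(A) is finite; the longest accepting path visits 5 useful states, giving maximum string length 4.
Counting accepting paths from q0 by length: 1 of length 0, 2 of length 1, 4 of length 2, 10 of length 3, 6 of length 4. Total 23.

23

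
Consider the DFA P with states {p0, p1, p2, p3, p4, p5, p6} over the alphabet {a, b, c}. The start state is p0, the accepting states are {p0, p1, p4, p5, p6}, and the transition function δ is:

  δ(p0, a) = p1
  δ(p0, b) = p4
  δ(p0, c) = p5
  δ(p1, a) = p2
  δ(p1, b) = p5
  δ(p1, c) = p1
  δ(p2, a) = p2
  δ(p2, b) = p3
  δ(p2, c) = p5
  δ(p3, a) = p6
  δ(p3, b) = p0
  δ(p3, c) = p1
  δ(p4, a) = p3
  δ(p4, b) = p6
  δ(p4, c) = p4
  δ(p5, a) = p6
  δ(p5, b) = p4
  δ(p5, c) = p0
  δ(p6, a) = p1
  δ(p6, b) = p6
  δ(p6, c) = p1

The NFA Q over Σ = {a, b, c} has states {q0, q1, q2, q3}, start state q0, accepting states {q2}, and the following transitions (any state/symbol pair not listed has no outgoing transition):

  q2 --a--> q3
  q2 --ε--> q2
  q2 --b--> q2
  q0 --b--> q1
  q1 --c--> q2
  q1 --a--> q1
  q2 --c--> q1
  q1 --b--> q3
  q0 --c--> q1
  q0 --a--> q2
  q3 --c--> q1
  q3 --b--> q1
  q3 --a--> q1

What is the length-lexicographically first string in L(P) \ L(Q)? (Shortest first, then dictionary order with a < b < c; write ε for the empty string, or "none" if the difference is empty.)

The empty string ε is accepted by P but not by Q.
Since ε is the unique shortest string, it is the required witness.

ε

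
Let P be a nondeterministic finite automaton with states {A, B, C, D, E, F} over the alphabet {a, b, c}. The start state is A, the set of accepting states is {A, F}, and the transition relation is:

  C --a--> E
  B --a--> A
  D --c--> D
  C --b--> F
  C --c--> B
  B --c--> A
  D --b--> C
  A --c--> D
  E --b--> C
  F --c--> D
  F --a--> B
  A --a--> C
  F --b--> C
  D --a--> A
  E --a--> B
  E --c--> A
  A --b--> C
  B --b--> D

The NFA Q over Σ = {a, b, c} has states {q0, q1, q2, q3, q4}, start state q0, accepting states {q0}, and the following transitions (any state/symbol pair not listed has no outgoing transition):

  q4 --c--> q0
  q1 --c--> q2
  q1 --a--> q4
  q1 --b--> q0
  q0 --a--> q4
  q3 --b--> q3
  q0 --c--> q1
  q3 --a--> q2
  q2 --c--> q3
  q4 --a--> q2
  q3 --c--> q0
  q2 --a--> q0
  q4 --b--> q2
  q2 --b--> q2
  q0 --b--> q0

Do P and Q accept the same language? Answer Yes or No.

The string ab is accepted by P but rejected by Q.
So L(P) ≠ L(Q).

No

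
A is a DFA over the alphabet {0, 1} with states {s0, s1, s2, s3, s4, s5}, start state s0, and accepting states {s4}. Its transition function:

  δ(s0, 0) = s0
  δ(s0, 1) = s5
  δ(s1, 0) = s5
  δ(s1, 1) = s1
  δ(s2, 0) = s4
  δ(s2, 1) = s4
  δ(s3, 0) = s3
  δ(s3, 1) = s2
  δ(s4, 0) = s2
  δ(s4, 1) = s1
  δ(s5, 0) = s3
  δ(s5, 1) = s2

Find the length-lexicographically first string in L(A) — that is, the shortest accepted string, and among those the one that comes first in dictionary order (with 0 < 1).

A breadth-first search from s0 reaches an accepting state first via the path s0 → s5 → s2 → s4 on input 110.
No string of length < 3 is accepted (BFS exhausts all shorter strings without reaching an accepting state), and 110 is the lexicographically least accepting string of length 3.

110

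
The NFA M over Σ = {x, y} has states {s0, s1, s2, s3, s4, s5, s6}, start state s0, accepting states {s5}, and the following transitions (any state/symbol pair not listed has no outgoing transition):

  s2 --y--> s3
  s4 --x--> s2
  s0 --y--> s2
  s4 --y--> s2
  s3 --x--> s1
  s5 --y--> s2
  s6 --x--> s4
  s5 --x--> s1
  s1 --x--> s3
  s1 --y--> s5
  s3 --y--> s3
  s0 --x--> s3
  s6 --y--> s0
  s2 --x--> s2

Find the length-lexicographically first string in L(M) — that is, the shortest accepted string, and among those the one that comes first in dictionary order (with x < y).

A breadth-first search from s0 reaches an accepting state first via the path s0 → s3 → s1 → s5 on input xxy.
No string of length < 3 is accepted (BFS exhausts all shorter strings without reaching an accepting state), and xxy is the lexicographically least accepting string of length 3.

xxy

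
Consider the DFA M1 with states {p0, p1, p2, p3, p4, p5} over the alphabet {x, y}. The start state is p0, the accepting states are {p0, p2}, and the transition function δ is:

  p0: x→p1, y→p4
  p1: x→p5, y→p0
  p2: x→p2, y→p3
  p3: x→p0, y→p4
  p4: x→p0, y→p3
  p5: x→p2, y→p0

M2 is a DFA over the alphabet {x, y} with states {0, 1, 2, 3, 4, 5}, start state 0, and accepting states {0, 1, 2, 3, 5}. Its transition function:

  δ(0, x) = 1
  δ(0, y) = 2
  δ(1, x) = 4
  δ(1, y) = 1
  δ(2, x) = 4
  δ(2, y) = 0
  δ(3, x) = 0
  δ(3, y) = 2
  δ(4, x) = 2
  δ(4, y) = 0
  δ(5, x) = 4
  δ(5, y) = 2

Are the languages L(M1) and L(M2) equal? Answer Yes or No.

No

The string yx is accepted by M1 but rejected by M2.
So L(M1) ≠ L(M2).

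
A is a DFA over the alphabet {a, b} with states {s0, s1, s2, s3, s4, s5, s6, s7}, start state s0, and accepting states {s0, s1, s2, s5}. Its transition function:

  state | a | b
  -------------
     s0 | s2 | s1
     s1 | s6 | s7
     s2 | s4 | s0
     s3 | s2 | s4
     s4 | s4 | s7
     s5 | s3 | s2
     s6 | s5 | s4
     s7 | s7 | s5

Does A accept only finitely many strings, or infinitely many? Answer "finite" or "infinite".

infinite

State s4 is reachable from the start and can reach an accepting state, and it lies on the cycle s4 → s4.
Traversing that cycle any number of times yields accepted strings of unbounded length, so the language is infinite.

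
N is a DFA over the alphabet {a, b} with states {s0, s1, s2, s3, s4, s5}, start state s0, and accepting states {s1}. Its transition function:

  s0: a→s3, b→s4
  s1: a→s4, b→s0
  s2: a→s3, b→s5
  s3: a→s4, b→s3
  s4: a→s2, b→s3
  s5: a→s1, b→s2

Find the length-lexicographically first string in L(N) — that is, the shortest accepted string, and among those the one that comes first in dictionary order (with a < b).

baba

A breadth-first search from s0 reaches an accepting state first via the path s0 → s4 → s2 → s5 → s1 on input baba.
No string of length < 4 is accepted (BFS exhausts all shorter strings without reaching an accepting state), and baba is the lexicographically least accepting string of length 4.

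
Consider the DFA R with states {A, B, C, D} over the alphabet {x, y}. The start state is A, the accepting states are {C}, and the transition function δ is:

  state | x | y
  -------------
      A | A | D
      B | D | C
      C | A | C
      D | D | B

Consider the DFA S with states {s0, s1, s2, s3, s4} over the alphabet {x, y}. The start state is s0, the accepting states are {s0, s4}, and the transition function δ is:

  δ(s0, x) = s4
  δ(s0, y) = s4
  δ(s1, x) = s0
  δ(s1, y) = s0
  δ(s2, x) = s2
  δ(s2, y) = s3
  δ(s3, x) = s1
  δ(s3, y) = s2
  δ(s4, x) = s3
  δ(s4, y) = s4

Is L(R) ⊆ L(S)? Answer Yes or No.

The string yxyy is in L(R) but not in L(S).
So L(R) ⊄ L(S).

No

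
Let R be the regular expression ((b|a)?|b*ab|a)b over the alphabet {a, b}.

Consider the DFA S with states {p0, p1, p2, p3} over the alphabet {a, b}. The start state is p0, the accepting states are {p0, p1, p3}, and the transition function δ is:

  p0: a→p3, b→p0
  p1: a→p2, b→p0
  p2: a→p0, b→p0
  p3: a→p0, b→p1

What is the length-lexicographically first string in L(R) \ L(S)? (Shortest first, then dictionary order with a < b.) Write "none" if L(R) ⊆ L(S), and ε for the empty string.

Converting the expression R to a DFA (subset construction, then merging equivalent states) gives the minimal DFA with states {r0, r1, r2, r3, r4, r5, r6, r7, r8, r9}, start state r0, accepting states {r2, r4, r6, r7} and transitions r0: a→r1, b→r2; r1: a→r3, b→r4; r2: a→r5, b→r6; r3: a→r3, b→r3; r4: a→r3, b→r7; r5: a→r3, b→r8; r6: a→r5, b→r9; r7: a→r3, b→r3; r8: a→r3, b→r7; r9: a→r5, b→r9.
Exploring the product automaton R × S from the start pair (r0, p0), following both machines on each input symbol, reaches 13 state pairs: (r0, p0), (r1, p3), (r2, p0), (r3, p0), (r4, p1), (r5, p3), (r6, p0), (r3, p3), (r3, p2), (r7, p0), (r8, p1), (r9, p0), (r3, p1).
R accepts in {r2, r4, r6, r7} and S accepts in {p0, p1, p3}. The reachable pairs whose R-component is accepting are (r2, p0), (r4, p1), (r6, p0), (r7, p0); in each of them the S-component is accepting too, so the product for L(R) \ L(S) (R-component accepting, S-component rejecting) has no reachable accepting pair and the difference is empty.
So every string accepted by R is also accepted by S: L(R) \ L(S) = ∅ and there is no such string.

none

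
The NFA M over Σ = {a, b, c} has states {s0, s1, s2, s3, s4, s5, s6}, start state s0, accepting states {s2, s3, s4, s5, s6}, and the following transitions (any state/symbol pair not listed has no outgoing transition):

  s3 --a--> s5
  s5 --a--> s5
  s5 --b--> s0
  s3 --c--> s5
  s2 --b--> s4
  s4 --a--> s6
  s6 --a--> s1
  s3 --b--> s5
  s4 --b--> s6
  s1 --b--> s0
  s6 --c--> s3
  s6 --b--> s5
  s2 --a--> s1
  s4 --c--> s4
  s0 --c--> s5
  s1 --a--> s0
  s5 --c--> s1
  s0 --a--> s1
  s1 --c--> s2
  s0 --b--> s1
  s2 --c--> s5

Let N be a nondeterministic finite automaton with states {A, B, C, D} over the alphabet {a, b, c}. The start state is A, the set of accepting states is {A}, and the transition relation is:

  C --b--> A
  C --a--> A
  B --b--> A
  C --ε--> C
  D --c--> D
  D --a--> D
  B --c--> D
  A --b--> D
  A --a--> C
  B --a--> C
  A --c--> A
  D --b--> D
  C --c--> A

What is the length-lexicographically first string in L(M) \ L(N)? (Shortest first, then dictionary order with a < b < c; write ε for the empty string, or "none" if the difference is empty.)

bc

The string bc is accepted by M but not by N.
No shorter string lies in the difference, and bc is the lexicographically first length-2 string in L(M) \ L(N).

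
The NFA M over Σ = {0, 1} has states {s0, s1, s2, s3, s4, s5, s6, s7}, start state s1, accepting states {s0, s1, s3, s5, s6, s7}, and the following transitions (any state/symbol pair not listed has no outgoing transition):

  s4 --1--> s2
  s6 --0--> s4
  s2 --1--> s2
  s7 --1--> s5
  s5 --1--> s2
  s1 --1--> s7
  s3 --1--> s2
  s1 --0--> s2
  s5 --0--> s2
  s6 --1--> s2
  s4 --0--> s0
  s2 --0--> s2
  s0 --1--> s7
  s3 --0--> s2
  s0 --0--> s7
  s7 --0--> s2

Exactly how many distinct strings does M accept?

The useful subgraph on states {s1, s5, s7} is acyclic, so L(M) is finite; the longest accepting path visits 3 useful states, giving maximum string length 2.
Counting accepting paths from s1 by length: 1 of length 0, 1 of length 1, 1 of length 2. Total 3.

3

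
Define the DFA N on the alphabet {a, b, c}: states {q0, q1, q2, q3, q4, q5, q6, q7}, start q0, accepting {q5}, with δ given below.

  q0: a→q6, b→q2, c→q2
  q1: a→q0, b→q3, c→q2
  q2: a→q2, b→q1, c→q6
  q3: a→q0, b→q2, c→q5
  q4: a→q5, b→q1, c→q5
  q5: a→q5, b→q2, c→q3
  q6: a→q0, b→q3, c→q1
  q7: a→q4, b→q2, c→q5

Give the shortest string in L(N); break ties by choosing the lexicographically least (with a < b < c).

abc

A breadth-first search from q0 reaches an accepting state first via the path q0 → q6 → q3 → q5 on input abc.
No string of length < 3 is accepted (BFS exhausts all shorter strings without reaching an accepting state), and abc is the lexicographically least accepting string of length 3.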